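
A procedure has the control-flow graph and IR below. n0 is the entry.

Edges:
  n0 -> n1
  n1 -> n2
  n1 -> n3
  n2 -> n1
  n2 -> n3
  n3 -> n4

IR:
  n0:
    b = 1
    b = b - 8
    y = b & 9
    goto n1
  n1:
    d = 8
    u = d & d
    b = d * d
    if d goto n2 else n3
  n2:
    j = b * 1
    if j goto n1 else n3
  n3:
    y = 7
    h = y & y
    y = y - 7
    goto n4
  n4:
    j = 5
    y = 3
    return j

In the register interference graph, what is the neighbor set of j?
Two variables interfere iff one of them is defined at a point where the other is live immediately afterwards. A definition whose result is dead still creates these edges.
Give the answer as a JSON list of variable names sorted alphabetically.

def/use:
  n0 def {b,y} use ∅
  n1 def {b,d,u} use ∅
  n2 def {j} use {b}
  n3 def {h,y} use ∅
  n4 def {j,y} use ∅

Liveness:
  n0: in=∅ out=∅
  n1: in=∅ out={b}
  n2: in={b} out=∅
  n3: in=∅ out=∅
  n4: in=∅ out=∅

Interference:
  b — {d}
  d — {b,u}
  h — {y}
  j — {y}
  u — {d}
  y — {h,j}

N(j) = ["y"]

Answer: ["y"]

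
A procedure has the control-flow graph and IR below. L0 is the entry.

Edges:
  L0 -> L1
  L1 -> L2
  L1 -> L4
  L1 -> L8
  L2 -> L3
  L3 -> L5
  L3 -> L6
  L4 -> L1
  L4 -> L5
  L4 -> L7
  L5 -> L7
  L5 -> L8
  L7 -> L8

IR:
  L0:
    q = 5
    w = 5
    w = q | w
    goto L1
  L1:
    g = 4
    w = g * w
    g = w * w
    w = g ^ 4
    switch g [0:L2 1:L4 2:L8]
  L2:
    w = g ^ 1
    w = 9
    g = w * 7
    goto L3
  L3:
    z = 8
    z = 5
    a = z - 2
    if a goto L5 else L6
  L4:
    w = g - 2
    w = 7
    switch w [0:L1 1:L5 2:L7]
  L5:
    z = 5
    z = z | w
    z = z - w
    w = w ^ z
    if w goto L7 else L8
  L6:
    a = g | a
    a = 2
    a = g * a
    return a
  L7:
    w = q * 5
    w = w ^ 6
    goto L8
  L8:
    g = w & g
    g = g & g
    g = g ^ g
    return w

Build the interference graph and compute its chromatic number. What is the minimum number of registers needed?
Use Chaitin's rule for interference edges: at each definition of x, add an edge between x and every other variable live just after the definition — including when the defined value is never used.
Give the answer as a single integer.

Answer: 4

Analysis:
Per-block:
  L0: def={q,w} ue=∅
  L1: def={g,w} ue={w}
  L2: def={g,w} ue={g}
  L3: def={a,z} ue=∅
  L4: def={w} ue={g}
  L5: def={w,z} ue={w}
  L6: def={a} ue={a,g}
  L7: def={w} ue={q}
  L8: def={g} ue={g,w}

Live sets:
  live L0: ∅→{q,w}
  live L1: {q,w}→{g,q,w}
  live L2: {g,q}→{g,q,w}
  live L3: {g,q,w}→{a,g,q,w}
  live L4: {g,q}→{g,q,w}
  live L5: {g,q,w}→{g,q,w}
  live L6: {a,g}→∅
  live L7: {g,q}→{g,w}
  live L8: {g,w}→∅

Interference:
  a — {g,q,w}
  g — {a,q,w,z}
  q — {a,g,w,z}
  w — {a,g,q,z}
  z — {g,q,w}

Chromatic number:
  clique {a,g,q,w} ⇒ need ≥ 4
  assign a→c3 g→c0 q→c1 w→c2 z→c3 — no edge inside a register ⇒ χ ≤ 4
  χ = 4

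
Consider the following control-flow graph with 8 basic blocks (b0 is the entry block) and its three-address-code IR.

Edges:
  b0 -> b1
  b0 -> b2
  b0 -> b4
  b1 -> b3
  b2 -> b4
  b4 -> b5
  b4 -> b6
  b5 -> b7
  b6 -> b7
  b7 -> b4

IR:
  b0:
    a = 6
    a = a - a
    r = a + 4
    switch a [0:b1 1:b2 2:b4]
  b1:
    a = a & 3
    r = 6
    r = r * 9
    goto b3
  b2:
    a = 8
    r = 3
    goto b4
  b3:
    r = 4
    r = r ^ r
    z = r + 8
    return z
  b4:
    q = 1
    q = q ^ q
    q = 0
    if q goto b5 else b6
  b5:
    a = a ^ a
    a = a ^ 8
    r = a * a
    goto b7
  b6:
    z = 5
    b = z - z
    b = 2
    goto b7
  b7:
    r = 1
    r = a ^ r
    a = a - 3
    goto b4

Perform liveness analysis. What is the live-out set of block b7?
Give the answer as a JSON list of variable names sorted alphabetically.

Per-block:
  b0 def {a,r} use ∅
  b1 def {a,r} use {a}
  b2 def {a,r} use ∅
  b3 def {r,z} use ∅
  b4 def {q} use ∅
  b5 def {a,r} use {a}
  b6 def {b,z} use ∅
  b7 def {a,r} use {a}

Liveness:
  b0 li=∅ lo={a}
  b1 li={a} lo=∅
  b2 li=∅ lo={a}
  b3 li=∅ lo=∅
  b4 li={a} lo={a}
  b5 li={a} lo={a}
  b6 li={a} lo={a}
  b7 li={a} lo={a}

live-out(b7) = ["a"]

Answer: ["a"]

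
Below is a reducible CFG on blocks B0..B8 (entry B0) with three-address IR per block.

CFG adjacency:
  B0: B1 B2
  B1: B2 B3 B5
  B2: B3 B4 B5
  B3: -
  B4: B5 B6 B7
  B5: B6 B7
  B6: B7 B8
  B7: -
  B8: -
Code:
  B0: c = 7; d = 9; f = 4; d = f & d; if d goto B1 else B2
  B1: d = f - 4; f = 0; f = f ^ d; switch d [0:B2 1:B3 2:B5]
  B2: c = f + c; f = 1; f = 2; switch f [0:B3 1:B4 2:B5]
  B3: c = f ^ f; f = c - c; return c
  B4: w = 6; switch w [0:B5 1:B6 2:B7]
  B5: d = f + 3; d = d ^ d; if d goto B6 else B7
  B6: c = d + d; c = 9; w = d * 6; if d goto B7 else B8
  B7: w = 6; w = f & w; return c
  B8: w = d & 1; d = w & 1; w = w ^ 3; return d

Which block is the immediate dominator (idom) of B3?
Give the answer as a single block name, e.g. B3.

Answer: B0

Working:
idom tree: B1←B0 B2←B0 B3←B0 B4←B2 B5←B0 B6←B0 B7←B0 B8←B6
Join-block Dom:
  B2: preds {B0,B1}: {B0} ∩ {B0,B1} = {B0}; idom=B0
  B3: preds {B1,B2}: {B0,B1} ∩ {B0,B2} = {B0}; idom=B0
  B5: preds {B1,B2,B4}: {B0,B1} ∩ {B0,B2} ∩ {B0,B2,B4} = {B0}; idom=B0
  B6: preds {B4,B5}: {B0,B2,B4} ∩ {B0,B5} = {B0}; idom=B0
  B7: preds {B4,B5,B6}: {B0,B2,B4} ∩ {B0,B5} ∩ {B0,B6} = {B0}; idom=B0

idom(B3) = B0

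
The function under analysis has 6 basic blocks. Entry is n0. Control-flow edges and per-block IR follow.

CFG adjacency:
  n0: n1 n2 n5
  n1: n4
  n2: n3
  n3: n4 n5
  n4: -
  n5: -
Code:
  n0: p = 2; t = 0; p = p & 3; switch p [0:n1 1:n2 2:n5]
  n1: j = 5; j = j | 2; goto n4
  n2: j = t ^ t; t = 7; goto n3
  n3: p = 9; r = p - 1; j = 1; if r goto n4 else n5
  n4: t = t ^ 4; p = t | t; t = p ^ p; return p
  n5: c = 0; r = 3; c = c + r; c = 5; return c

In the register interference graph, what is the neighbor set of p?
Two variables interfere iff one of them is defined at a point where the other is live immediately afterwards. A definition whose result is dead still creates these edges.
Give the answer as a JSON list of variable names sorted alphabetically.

def/use:
  n0: {p,t} / ∅
  n1: {j} / ∅
  n2: {j,t} / {t}
  n3: {j,p,r} / ∅
  n4: {p,t} / {t}
  n5: {c,r} / ∅

Backward fixpoint:
  n0 li=∅ lo={t}
  n1 li={t} lo={t}
  n2 li={t} lo={t}
  n3 li={t} lo={t}
  n4 li={t} lo=∅
  n5 li=∅ lo=∅

Conflict graph:
  c: {r}
  j: {r,t}
  p: {t}
  r: {c,j,t}
  t: {j,p,r}

N(p) = ["t"]

Answer: ["t"]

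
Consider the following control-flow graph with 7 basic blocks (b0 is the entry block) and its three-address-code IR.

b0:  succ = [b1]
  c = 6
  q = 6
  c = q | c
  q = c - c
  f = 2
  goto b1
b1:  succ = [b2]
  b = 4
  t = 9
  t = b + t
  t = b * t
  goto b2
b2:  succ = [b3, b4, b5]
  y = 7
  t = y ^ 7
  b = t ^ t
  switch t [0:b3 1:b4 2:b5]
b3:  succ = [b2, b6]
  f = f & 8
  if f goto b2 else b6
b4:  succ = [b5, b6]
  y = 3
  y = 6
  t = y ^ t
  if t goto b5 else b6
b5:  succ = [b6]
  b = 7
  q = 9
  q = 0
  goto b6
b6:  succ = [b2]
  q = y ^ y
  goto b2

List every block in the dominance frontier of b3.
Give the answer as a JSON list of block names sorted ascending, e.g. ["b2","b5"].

idom tree: b1←b0 b2←b1 b3←b2 b4←b2 b5←b2 b6←b2
Dom∩ at merges:
  b2: preds {b1,b3,b6}: {b0,b1} ∩ {b0,b1,b2,b3} ∩ {b0,b1,b2,b6} = {b0,b1}; idom=b1
  b5: preds {b2,b4}: {b0,b1,b2} ∩ {b0,b1,b2,b4} = {b0,b1,b2}; idom=b2
  b6: preds {b3,b4,b5}: {b0,b1,b2,b3} ∩ {b0,b1,b2,b4} ∩ {b0,b1,b2,b5} = {b0,b1,b2}; idom=b2

Frontier:
  b2←b1: walk · to b1
  b2←b3: walk b3→b2 to b1
  b2←b6: walk b6→b2 to b1
  b5←b2: walk · to b2
  b5←b4: walk b4 to b2
  b6←b3: walk b3 to b2
  b6←b4: walk b4 to b2
  b6←b5: walk b5 to b2
  b0: DF=∅
  b1: DF=∅
  b2: DF={b2}
  b3: DF={b2,b6}
  b4: DF={b5,b6}
  b5: DF={b6}
  b6: DF={b2}

DF(b3) = ["b2", "b6"]

Answer: ["b2", "b6"]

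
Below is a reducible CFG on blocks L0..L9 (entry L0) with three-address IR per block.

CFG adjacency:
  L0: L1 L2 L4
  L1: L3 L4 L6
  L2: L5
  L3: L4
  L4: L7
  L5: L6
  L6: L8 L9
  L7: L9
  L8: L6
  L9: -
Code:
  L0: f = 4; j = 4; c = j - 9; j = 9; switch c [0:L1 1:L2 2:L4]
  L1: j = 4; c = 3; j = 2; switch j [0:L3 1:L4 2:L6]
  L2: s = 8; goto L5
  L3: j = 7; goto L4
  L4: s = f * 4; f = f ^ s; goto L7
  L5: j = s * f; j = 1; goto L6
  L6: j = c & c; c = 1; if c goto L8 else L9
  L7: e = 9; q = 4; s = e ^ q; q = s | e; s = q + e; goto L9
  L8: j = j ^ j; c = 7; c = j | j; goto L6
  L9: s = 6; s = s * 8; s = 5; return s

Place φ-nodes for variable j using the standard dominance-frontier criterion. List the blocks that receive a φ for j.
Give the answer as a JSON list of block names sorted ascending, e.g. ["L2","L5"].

Answer: ["L4", "L6", "L9"]

Analysis:
idom tree: L1←L0 L2←L0 L3←L1 L4←L0 L5←L2 L6←L0 L7←L4 L8←L6 L9←L0
Dom∩ at merges:
  L4: preds {L0,L1,L3}: {L0} ∩ {L0,L1} ∩ {L0,L1,L3} = {L0}; idom=L0
  L6: preds {L1,L5,L8}: {L0,L1} ∩ {L0,L2,L5} ∩ {L0,L6,L8} = {L0}; idom=L0
  L9: preds {L6,L7}: {L0,L6} ∩ {L0,L4,L7} = {L0}; idom=L0

Frontier:
  L4←L0: walk · to L0
  L4←L1: walk L1 to L0
  L4←L3: walk L3→L1 to L0
  L6←L1: walk L1 to L0
  L6←L5: walk L5→L2 to L0
  L6←L8: walk L8→L6 to L0
  L9←L6: walk L6 to L0
  L9←L7: walk L7→L4 to L0
  L0: DF=∅
  L1: DF={L4,L6}
  L2: DF={L6}
  L3: DF={L4}
  L4: DF={L9}
  L5: DF={L6}
  L6: DF={L6,L9}
  L7: DF={L9}
  L8: DF={L6}
  L9: DF=∅

φ for j: defs {L0,L1,L3,L5,L6,L8}
  DF⁺ = {L4,L6,L9}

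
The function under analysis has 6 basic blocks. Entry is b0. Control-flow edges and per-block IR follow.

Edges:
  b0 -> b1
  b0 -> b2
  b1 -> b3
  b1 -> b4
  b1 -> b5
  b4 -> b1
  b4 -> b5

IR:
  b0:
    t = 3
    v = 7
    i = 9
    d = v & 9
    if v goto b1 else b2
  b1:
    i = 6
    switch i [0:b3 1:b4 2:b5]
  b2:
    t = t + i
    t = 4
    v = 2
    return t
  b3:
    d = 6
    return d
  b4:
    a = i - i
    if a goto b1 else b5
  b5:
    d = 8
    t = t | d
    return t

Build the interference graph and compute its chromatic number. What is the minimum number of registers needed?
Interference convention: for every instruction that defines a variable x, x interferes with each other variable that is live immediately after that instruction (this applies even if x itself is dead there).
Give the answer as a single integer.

Answer: 4

Derivation:
Per-block:
  b0 def {d,i,t,v} use ∅
  b1 def {i} use ∅
  b2 def {t,v} use {i,t}
  b3 def {d} use ∅
  b4 def {a} use {i}
  b5 def {d,t} use {t}

Backward fixpoint:
  live b0: ∅→{i,t}
  live b1: {t}→{i,t}
  live b2: {i,t}→∅
  live b3: ∅→∅
  live b4: {i,t}→{t}
  live b5: {t}→∅

Interference:
  a↔{t}
  d↔{i,t,v}
  i↔{d,t,v}
  t↔{a,d,i,v}
  v↔{d,i,t}

Chromatic number:
  lower bound: {d,i,t,v} mutually conflict ⇒ χ ≥ 4
  assign a→c1 d→c1 i→c2 t→c0 v→c3 — no edge inside a register ⇒ χ ≤ 4
  χ = 4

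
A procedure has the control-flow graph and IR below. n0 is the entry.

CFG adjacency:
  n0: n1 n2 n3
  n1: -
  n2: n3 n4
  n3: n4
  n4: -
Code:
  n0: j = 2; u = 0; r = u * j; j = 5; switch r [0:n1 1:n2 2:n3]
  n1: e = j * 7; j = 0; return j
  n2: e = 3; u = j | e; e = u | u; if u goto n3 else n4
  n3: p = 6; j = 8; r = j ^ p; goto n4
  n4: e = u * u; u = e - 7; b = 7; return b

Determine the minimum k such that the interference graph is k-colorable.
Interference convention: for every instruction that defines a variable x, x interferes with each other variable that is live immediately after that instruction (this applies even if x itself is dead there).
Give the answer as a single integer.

Per-block:
  n0: def={j,r,u} ue=∅
  n1: def={e,j} ue={j}
  n2: def={e,u} ue={j}
  n3: def={j,p,r} ue=∅
  n4: def={b,e,u} ue={u}

Liveness:
  live n0: ∅→{j,u}
  live n1: {j}→∅
  live n2: {j}→{u}
  live n3: {u}→{u}
  live n4: {u}→∅

Interfere edges:
  b — ∅
  e — {j,u}
  j — {e,p,r,u}
  p — {j,u}
  r — {j,u}
  u — {e,j,p,r}

Colouring:
  lower bound: {e,j,u} mutually conflict ⇒ χ ≥ 3
  3-colouring: r0={b,j}  r1={u}  r2={e,p,r}
  χ = 3

Answer: 3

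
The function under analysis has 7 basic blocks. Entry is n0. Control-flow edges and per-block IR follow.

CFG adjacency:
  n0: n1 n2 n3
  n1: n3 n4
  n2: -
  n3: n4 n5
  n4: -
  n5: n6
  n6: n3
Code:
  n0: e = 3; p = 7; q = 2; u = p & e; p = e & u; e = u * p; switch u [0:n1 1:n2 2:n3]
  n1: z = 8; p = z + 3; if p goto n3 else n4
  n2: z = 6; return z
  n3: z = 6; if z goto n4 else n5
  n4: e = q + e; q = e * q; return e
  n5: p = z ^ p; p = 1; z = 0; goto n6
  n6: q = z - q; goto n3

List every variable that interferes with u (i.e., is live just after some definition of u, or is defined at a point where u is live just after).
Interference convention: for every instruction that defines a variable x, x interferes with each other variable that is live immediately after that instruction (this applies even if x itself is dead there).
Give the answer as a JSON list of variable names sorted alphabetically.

Answer: ["e", "p", "q"]

Analysis:
def/use:
  n0: def={e,p,q,u} ue=∅
  n1: def={p,z} ue=∅
  n2: def={z} ue=∅
  n3: def={z} ue=∅
  n4: def={e,q} ue={e,q}
  n5: def={p,z} ue={p,z}
  n6: def={q} ue={q,z}

Liveness:
  live n0: ∅→{e,p,q}
  live n1: {e,q}→{e,p,q}
  live n2: ∅→∅
  live n3: {e,p,q}→{e,p,q,z}
  live n4: {e,q}→∅
  live n5: {e,p,q,z}→{e,p,q,z}
  live n6: {e,p,q,z}→{e,p,q}

Interference:
  e: {p,q,u,z}
  p: {e,q,u,z}
  q: {e,p,u,z}
  u: {e,p,q}
  z: {e,p,q}

N(u) = ["e", "p", "q"]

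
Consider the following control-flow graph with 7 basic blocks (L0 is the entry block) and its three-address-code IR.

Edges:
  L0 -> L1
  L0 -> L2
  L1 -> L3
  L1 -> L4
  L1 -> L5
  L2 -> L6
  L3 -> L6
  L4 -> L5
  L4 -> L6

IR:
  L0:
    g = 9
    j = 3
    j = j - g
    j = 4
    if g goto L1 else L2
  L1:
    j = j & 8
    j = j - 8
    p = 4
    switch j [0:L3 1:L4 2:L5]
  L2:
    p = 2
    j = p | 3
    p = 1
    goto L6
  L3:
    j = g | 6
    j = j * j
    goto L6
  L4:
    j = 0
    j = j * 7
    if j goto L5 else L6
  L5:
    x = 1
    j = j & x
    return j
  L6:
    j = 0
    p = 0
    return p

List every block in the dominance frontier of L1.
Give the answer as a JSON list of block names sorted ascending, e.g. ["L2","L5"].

idom tree: L1←L0 L2←L0 L3←L1 L4←L1 L5←L1 L6←L0
Dom at joins:
  L5: preds {L1,L4}: {L0,L1} ∩ {L0,L1,L4} = {L0,L1}; idom=L1
  L6: preds {L2,L3,L4}: {L0,L2} ∩ {L0,L1,L3} ∩ {L0,L1,L4} = {L0}; idom=L0

Frontier:
  L5←L1: walk · to L1
  L5←L4: walk L4 to L1
  L6←L2: walk L2 to L0
  L6←L3: walk L3→L1 to L0
  L6←L4: walk L4→L1 to L0
  L0 → ∅
  L1 → {L6}
  L2 → {L6}
  L3 → {L6}
  L4 → {L5,L6}
  L5 → ∅
  L6 → ∅

DF(L1) = ["L6"]

Answer: ["L6"]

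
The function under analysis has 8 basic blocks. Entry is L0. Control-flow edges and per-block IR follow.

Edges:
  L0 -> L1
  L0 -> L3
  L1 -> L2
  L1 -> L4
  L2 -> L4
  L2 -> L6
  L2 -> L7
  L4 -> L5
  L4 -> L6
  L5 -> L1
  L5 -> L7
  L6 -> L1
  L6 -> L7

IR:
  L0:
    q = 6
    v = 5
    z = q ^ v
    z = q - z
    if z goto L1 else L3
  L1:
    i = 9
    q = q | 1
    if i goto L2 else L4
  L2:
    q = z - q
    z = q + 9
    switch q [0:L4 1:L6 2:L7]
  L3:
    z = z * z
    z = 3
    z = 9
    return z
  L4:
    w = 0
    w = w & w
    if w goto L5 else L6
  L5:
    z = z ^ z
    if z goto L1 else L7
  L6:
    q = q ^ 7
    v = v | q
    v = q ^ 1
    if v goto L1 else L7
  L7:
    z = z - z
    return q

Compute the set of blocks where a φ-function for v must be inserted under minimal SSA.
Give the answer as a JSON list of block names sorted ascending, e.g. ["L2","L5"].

Answer: ["L1", "L7"]

Analysis:
idom tree: L1←L0 L2←L1 L3←L0 L4←L1 L5←L4 L6←L1 L7←L1
Dom∩ at merges:
  L1: preds {L0,L5,L6}: {L0} ∩ {L0,L1,L4,L5} ∩ {L0,L1,L6} = {L0}; idom=L0
  L4: preds {L1,L2}: {L0,L1} ∩ {L0,L1,L2} = {L0,L1}; idom=L1
  L6: preds {L2,L4}: {L0,L1,L2} ∩ {L0,L1,L4} = {L0,L1}; idom=L1
  L7: preds {L2,L5,L6}: {L0,L1,L2} ∩ {L0,L1,L4,L5} ∩ {L0,L1,L6} = {L0,L1}; idom=L1

Frontier:
  join L1 pred L0: · stop@L0
  join L1 pred L5: L5→L4→L1 stop@L0
  join L1 pred L6: L6→L1 stop@L0
  join L4 pred L1: · stop@L1
  join L4 pred L2: L2 stop@L1
  join L6 pred L2: L2 stop@L1
  join L6 pred L4: L4 stop@L1
  join L7 pred L2: L2 stop@L1
  join L7 pred L5: L5→L4 stop@L1
  join L7 pred L6: L6 stop@L1
  L0 → ∅
  L1 → {L1}
  L2 → {L4,L6,L7}
  L3 → ∅
  L4 → {L1,L6,L7}
  L5 → {L1,L7}
  L6 → {L1,L7}
  L7 → ∅

φ for v: defs {L0,L6}
  DF⁺ = {L1,L7}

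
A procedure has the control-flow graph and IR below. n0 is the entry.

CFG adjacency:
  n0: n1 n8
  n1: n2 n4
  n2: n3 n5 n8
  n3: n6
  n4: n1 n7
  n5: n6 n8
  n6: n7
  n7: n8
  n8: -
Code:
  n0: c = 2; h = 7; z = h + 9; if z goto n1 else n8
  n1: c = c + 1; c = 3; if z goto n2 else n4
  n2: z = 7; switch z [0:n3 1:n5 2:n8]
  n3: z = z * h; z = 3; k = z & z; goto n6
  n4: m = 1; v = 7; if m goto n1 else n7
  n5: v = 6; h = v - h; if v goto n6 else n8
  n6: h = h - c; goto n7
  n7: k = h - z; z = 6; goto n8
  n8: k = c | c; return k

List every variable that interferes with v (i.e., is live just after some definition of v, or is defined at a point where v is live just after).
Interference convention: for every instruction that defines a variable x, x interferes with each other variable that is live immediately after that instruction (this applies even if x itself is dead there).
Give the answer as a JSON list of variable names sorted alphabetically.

Block summaries:
  n0: {c,h,z} / ∅
  n1: {c} / {c,z}
  n2: {z} / ∅
  n3: {k,z} / {h,z}
  n4: {m,v} / ∅
  n5: {h,v} / {h}
  n6: {h} / {c,h}
  n7: {k,z} / {h,z}
  n8: {k} / {c}

Backward fixpoint:
  n0 li=∅ lo={c,h,z}
  n1 li={c,h,z} lo={c,h,z}
  n2 li={c,h} lo={c,h,z}
  n3 li={c,h,z} lo={c,h,z}
  n4 li={c,h,z} lo={c,h,z}
  n5 li={c,h,z} lo={c,h,z}
  n6 li={c,h,z} lo={c,h,z}
  n7 li={c,h,z} lo={c}
  n8 li={c} lo=∅

Conflict graph:
  c: {h,k,m,v,z}
  h: {c,k,m,v,z}
  k: {c,h,z}
  m: {c,h,v,z}
  v: {c,h,m,z}
  z: {c,h,k,m,v}

N(v) = ["c", "h", "m", "z"]

Answer: ["c", "h", "m", "z"]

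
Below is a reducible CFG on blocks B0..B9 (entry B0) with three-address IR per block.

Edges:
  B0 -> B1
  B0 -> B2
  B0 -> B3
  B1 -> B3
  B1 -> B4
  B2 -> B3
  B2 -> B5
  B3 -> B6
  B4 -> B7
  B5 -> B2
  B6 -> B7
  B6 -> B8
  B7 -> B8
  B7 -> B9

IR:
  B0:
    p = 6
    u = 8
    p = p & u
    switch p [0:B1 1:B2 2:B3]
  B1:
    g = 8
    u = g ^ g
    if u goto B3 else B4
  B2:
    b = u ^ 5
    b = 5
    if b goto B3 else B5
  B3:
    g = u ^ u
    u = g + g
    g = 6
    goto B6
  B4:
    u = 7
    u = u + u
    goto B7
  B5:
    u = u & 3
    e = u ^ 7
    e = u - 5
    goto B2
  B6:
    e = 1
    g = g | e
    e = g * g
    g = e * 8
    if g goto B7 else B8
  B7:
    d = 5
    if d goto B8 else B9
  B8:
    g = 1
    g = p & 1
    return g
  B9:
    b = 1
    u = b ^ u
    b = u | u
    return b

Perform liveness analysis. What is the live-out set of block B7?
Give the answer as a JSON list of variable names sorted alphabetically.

Answer: ["p", "u"]

Working:
Block summaries:
  B0: def={p,u} ue=∅
  B1: def={g,u} ue=∅
  B2: def={b} ue={u}
  B3: def={g,u} ue={u}
  B4: def={u} ue=∅
  B5: def={e,u} ue={u}
  B6: def={e,g} ue={g}
  B7: def={d} ue=∅
  B8: def={g} ue={p}
  B9: def={b,u} ue={u}

Liveness:
  live B0: ∅→{p,u}
  live B1: {p}→{p,u}
  live B2: {p,u}→{p,u}
  live B3: {p,u}→{g,p,u}
  live B4: {p}→{p,u}
  live B5: {p,u}→{p,u}
  live B6: {g,p,u}→{p,u}
  live B7: {p,u}→{p,u}
  live B8: {p}→∅
  live B9: {u}→∅

live-out(B7) = ["p", "u"]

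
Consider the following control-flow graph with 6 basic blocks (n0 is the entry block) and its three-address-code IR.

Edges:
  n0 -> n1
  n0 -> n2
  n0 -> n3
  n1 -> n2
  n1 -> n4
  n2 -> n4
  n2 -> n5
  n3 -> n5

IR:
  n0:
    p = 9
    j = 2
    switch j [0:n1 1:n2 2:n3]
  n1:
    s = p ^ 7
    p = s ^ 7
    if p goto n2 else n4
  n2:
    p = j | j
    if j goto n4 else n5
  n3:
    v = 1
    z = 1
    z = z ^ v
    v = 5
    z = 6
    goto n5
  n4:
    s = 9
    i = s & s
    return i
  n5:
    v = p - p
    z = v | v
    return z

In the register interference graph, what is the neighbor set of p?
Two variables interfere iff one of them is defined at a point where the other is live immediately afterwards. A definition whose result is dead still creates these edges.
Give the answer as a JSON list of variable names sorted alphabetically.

def/use:
  n0: {j,p} / ∅
  n1: {p,s} / {p}
  n2: {p} / {j}
  n3: {v,z} / ∅
  n4: {i,s} / ∅
  n5: {v,z} / {p}

Liveness:
  n0 li=∅ lo={j,p}
  n1 li={j,p} lo={j}
  n2 li={j} lo={p}
  n3 li={p} lo={p}
  n4 li=∅ lo=∅
  n5 li={p} lo=∅

Interference:
  i↔∅
  j↔{p,s}
  p↔{j,v,z}
  s↔{j}
  v↔{p,z}
  z↔{p,v}

N(p) = ["j", "v", "z"]

Answer: ["j", "v", "z"]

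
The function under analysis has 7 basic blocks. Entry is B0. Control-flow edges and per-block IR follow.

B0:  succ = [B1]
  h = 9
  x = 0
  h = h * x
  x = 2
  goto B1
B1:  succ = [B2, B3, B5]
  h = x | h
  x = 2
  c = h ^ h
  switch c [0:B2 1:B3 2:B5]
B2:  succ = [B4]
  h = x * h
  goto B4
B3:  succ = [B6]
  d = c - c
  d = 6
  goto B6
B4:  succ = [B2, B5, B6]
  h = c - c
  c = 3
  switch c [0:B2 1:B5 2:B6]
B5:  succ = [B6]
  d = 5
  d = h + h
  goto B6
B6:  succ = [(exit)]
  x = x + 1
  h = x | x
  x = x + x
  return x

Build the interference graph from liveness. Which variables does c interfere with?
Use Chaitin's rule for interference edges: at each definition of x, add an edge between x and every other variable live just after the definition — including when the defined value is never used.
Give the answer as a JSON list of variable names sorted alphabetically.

def/use:
  B0: def={h,x} ue=∅
  B1: def={c,h,x} ue={h,x}
  B2: def={h} ue={h,x}
  B3: def={d} ue={c}
  B4: def={c,h} ue={c}
  B5: def={d} ue={h}
  B6: def={h,x} ue={x}

Liveness:
  B0: in=∅ out={h,x}
  B1: in={h,x} out={c,h,x}
  B2: in={c,h,x} out={c,x}
  B3: in={c,x} out={x}
  B4: in={c,x} out={c,h,x}
  B5: in={h,x} out={x}
  B6: in={x} out=∅

Conflict graph:
  c: {h,x}
  d: {h,x}
  h: {c,d,x}
  x: {c,d,h}

N(c) = ["h", "x"]

Answer: ["h", "x"]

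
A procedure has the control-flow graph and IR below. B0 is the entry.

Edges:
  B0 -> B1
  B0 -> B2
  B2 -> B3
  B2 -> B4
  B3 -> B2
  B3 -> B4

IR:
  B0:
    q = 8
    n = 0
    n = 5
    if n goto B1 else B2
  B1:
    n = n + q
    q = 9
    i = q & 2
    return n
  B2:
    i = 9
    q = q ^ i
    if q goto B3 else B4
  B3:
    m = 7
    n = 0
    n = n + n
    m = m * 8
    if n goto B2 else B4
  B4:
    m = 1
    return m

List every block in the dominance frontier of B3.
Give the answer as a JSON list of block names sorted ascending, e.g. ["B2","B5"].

idom tree: B1←B0 B2←B0 B3←B2 B4←B2
Dom at joins:
  B2: preds {B0,B3}: {B0} ∩ {B0,B2,B3} = {B0}; idom=B0
  B4: preds {B2,B3}: {B0,B2} ∩ {B0,B2,B3} = {B0,B2}; idom=B2

DF walk-up:
  B2←B0: walk · to B0
  B2←B3: walk B3→B2 to B0
  B4←B2: walk · to B2
  B4←B3: walk B3 to B2
  B0 → ∅
  B1 → ∅
  B2 → {B2}
  B3 → {B2,B4}
  B4 → ∅

DF(B3) = ["B2", "B4"]

Answer: ["B2", "B4"]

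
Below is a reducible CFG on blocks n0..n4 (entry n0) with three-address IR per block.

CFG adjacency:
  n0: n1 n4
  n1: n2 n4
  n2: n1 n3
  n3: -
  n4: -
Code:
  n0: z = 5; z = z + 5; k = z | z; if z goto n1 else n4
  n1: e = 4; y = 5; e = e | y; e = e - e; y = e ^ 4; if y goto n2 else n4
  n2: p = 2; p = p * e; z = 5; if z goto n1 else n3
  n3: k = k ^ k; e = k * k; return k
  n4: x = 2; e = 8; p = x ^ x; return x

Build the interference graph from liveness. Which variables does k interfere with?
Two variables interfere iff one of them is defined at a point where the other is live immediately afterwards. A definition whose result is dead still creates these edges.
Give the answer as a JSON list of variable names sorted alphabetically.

Block summaries:
  n0 def {k,z} use ∅
  n1 def {e,y} use ∅
  n2 def {p,z} use {e}
  n3 def {e,k} use {k}
  n4 def {e,p,x} use ∅

Live sets:
  n0 li=∅ lo={k}
  n1 li={k} lo={e,k}
  n2 li={e,k} lo={k}
  n3 li={k} lo=∅
  n4 li=∅ lo=∅

Interference:
  e: {k,p,x,y}
  k: {e,p,y,z}
  p: {e,k,x}
  x: {e,p}
  y: {e,k}
  z: {k}

N(k) = ["e", "p", "y", "z"]

Answer: ["e", "p", "y", "z"]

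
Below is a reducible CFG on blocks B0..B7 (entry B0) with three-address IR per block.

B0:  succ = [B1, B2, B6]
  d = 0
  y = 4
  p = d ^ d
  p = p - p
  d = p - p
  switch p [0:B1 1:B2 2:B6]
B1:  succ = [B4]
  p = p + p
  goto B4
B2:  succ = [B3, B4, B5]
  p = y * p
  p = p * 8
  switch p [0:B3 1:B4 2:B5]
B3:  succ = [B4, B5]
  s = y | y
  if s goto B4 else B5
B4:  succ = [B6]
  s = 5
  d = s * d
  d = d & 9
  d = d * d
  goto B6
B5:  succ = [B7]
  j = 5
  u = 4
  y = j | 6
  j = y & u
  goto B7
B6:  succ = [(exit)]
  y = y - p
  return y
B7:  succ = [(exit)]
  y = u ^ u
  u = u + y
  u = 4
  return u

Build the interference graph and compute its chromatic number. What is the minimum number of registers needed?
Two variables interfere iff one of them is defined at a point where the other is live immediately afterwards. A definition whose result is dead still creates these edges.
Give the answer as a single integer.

Answer: 4

Working:
Per-block:
  B0 def {d,p,y} use ∅
  B1 def {p} use {p}
  B2 def {p} use {p,y}
  B3 def {s} use {y}
  B4 def {d,s} use {d}
  B5 def {j,u,y} use ∅
  B6 def {y} use {p,y}
  B7 def {u,y} use {u}

Liveness:
  B0 li=∅ lo={d,p,y}
  B1 li={d,p,y} lo={d,p,y}
  B2 li={d,p,y} lo={d,p,y}
  B3 li={d,p,y} lo={d,p,y}
  B4 li={d,p,y} lo={p,y}
  B5 li=∅ lo={u}
  B6 li={p,y} lo=∅
  B7 li={u} lo=∅

Conflict graph:
  d — {p,s,y}
  j — {u}
  p — {d,s,y}
  s — {d,p,y}
  u — {j,y}
  y — {d,p,s,u}

Chromatic number:
  lower bound: {d,p,s,y} mutually conflict ⇒ χ ≥ 4
  4-colouring: c0={j,y}  c1={d,u}  c2={p}  c3={s}
  χ = 4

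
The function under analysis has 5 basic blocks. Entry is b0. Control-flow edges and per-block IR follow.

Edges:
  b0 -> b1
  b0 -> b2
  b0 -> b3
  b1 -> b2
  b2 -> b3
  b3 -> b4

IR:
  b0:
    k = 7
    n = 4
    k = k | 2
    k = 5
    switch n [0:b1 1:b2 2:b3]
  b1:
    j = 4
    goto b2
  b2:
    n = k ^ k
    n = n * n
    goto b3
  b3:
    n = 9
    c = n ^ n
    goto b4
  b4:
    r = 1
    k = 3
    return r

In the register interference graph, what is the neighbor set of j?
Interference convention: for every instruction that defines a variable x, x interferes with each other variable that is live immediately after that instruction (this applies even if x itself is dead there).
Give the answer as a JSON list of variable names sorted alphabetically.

Block summaries:
  b0: {k,n} / ∅
  b1: {j} / ∅
  b2: {n} / {k}
  b3: {c,n} / ∅
  b4: {k,r} / ∅

Live sets:
  live b0: ∅→{k}
  live b1: {k}→{k}
  live b2: {k}→∅
  live b3: ∅→∅
  live b4: ∅→∅

Conflict graph:
  c↔∅
  j↔{k}
  k↔{j,n,r}
  n↔{k}
  r↔{k}

N(j) = ["k"]

Answer: ["k"]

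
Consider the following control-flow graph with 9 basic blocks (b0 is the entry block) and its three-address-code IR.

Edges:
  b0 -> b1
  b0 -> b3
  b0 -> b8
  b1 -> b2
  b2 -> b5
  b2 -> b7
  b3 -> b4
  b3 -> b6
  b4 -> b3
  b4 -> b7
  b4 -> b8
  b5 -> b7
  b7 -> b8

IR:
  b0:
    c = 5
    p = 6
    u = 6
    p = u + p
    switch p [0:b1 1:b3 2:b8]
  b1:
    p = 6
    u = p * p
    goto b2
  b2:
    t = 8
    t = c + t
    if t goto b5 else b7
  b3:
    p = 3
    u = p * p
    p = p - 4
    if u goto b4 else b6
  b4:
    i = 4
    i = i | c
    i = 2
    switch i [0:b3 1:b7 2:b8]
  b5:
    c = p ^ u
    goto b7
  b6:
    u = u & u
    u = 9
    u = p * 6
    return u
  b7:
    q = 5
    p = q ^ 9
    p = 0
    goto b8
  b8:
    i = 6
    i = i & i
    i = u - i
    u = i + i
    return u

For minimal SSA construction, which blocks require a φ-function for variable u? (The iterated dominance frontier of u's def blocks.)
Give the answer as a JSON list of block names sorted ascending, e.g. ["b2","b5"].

idom tree: b1←b0 b2←b1 b3←b0 b4←b3 b5←b2 b6←b3 b7←b0 b8←b0
Join-block Dom:
  b3: preds {b0,b4}: {b0} ∩ {b0,b3,b4} = {b0}; idom=b0
  b7: preds {b2,b4,b5}: {b0,b1,b2} ∩ {b0,b3,b4} ∩ {b0,b1,b2,b5} = {b0}; idom=b0
  b8: preds {b0,b4,b7}: {b0} ∩ {b0,b3,b4} ∩ {b0,b7} = {b0}; idom=b0

DF derivation:
  b3←b0: walk · to b0
  b3←b4: walk b4→b3 to b0
  b7←b2: walk b2→b1 to b0
  b7←b4: walk b4→b3 to b0
  b7←b5: walk b5→b2→b1 to b0
  b8←b0: walk · to b0
  b8←b4: walk b4→b3 to b0
  b8←b7: walk b7 to b0
  DF(b0)=∅
  DF(b1)={b7}
  DF(b2)={b7}
  DF(b3)={b3,b7,b8}
  DF(b4)={b3,b7,b8}
  DF(b5)={b7}
  DF(b6)=∅
  DF(b7)={b8}
  DF(b8)=∅

φ for u: defs {b0,b1,b3,b6,b8}
  DF⁺ = {b3,b7,b8}

Answer: ["b3", "b7", "b8"]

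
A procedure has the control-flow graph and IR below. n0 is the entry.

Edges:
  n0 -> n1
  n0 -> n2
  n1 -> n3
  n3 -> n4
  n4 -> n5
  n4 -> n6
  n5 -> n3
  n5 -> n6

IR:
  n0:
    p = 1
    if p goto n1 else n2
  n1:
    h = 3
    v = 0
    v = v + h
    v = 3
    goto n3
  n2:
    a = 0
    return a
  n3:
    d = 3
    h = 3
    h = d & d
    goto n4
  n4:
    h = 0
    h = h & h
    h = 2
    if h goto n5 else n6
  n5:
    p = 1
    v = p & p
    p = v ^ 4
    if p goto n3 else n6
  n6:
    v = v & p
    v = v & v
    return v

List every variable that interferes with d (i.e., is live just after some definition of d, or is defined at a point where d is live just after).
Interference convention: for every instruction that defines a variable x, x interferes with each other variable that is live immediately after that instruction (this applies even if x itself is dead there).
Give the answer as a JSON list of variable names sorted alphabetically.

def/use:
  n0 def {p} use ∅
  n1 def {h,v} use ∅
  n2 def {a} use ∅
  n3 def {d,h} use ∅
  n4 def {h} use ∅
  n5 def {p,v} use ∅
  n6 def {v} use {p,v}

Liveness:
  n0: in=∅ out={p}
  n1: in={p} out={p,v}
  n2: in=∅ out=∅
  n3: in={p,v} out={p,v}
  n4: in={p,v} out={p,v}
  n5: in=∅ out={p,v}
  n6: in={p,v} out=∅

Conflict graph:
  a↔∅
  d↔{h,p,v}
  h↔{d,p,v}
  p↔{d,h,v}
  v↔{d,h,p}

N(d) = ["h", "p", "v"]

Answer: ["h", "p", "v"]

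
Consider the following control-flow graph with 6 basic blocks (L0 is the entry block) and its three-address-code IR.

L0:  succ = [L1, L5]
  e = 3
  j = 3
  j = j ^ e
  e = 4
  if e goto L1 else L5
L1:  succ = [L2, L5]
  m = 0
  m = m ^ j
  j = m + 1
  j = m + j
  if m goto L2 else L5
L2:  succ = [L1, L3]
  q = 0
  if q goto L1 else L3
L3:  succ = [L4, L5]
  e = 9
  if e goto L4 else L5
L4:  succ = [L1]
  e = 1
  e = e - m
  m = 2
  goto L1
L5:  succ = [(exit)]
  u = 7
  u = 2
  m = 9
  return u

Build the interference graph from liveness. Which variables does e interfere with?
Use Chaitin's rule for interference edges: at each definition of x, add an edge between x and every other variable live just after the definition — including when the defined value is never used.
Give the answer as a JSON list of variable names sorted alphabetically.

Per-block:
  L0: def={e,j} ue=∅
  L1: def={j,m} ue={j}
  L2: def={q} ue=∅
  L3: def={e} ue=∅
  L4: def={e,m} ue={m}
  L5: def={m,u} ue=∅

Backward fixpoint:
  live L0: ∅→{j}
  live L1: {j}→{j,m}
  live L2: {j,m}→{j,m}
  live L3: {j,m}→{j,m}
  live L4: {j,m}→{j}
  live L5: ∅→∅

Conflict graph:
  e: {j,m}
  j: {e,m,q}
  m: {e,j,q,u}
  q: {j,m}
  u: {m}

N(e) = ["j", "m"]

Answer: ["j", "m"]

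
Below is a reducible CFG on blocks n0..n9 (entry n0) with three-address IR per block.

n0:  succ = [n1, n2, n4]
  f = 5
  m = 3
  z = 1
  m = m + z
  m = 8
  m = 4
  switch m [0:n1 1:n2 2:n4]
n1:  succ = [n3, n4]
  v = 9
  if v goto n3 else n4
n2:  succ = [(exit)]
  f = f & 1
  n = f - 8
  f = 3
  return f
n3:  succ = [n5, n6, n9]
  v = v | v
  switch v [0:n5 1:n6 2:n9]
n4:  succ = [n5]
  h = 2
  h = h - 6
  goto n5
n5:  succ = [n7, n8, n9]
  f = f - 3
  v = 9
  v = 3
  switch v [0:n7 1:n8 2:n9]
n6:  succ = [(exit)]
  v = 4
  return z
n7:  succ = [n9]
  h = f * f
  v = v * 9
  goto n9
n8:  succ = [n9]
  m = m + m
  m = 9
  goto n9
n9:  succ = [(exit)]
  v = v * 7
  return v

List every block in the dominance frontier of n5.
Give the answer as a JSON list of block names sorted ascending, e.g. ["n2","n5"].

idom tree: n1←n0 n2←n0 n3←n1 n4←n0 n5←n0 n6←n3 n7←n5 n8←n5 n9←n0
Join-block Dom:
  n4: preds {n0,n1}: {n0} ∩ {n0,n1} = {n0}; idom=n0
  n5: preds {n3,n4}: {n0,n1,n3} ∩ {n0,n4} = {n0}; idom=n0
  n9: preds {n3,n5,n7,n8}: {n0,n1,n3} ∩ {n0,n5} ∩ {n0,n5,n7} ∩ {n0,n5,n8} = {n0}; idom=n0

Frontier:
  n4←n0: walk · to n0
  n4←n1: walk n1 to n0
  n5←n3: walk n3→n1 to n0
  n5←n4: walk n4 to n0
  n9←n3: walk n3→n1 to n0
  n9←n5: walk n5 to n0
  n9←n7: walk n7→n5 to n0
  n9←n8: walk n8→n5 to n0
  n0: DF=∅
  n1: DF={n4,n5,n9}
  n2: DF=∅
  n3: DF={n5,n9}
  n4: DF={n5}
  n5: DF={n9}
  n6: DF=∅
  n7: DF={n9}
  n8: DF={n9}
  n9: DF=∅

DF(n5) = ["n9"]

Answer: ["n9"]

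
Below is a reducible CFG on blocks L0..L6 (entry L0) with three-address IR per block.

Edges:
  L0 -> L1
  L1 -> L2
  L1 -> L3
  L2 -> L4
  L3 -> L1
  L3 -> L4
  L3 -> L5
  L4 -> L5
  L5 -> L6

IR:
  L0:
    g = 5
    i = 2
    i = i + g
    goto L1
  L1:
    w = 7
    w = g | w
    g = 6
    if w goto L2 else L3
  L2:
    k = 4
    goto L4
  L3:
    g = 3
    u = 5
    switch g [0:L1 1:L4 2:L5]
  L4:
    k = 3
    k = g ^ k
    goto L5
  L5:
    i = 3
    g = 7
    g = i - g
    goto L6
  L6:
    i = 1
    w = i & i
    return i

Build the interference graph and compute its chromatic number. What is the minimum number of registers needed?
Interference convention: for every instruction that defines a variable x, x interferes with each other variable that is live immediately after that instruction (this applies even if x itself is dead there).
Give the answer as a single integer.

Answer: 3

Analysis:
Per-block:
  L0 def {g,i} use ∅
  L1 def {g,w} use {g}
  L2 def {k} use ∅
  L3 def {g,u} use ∅
  L4 def {k} use {g}
  L5 def {g,i} use ∅
  L6 def {i,w} use ∅

Backward fixpoint:
  live L0: ∅→{g}
  live L1: {g}→{g}
  live L2: {g}→{g}
  live L3: ∅→{g}
  live L4: {g}→∅
  live L5: ∅→∅
  live L6: ∅→∅

Conflict graph:
  g — {i,k,u,w}
  i — {g,w}
  k — {g}
  u — {g}
  w — {g,i}

Chromatic number:
  clique {g,i,w} ⇒ need ≥ 3
  3-colouring: c0={g}  c1={i,k,u}  c2={w}
  χ = 3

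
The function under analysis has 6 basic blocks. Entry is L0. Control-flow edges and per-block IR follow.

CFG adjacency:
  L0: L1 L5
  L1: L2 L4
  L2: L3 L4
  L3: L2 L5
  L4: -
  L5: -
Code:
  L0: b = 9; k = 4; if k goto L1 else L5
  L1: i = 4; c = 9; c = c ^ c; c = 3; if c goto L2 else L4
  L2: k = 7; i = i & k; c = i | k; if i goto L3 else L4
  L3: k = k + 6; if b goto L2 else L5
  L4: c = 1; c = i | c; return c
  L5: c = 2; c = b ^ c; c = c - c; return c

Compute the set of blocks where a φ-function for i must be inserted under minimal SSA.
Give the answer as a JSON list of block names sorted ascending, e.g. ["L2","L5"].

idom tree: L1←L0 L2←L1 L3←L2 L4←L1 L5←L0
Dom at joins:
  L2: preds {L1,L3}: {L0,L1} ∩ {L0,L1,L2,L3} = {L0,L1}; idom=L1
  L4: preds {L1,L2}: {L0,L1} ∩ {L0,L1,L2} = {L0,L1}; idom=L1
  L5: preds {L0,L3}: {L0} ∩ {L0,L1,L2,L3} = {L0}; idom=L0

Frontier:
  L2←L1: walk · to L1
  L2←L3: walk L3→L2 to L1
  L4←L1: walk · to L1
  L4←L2: walk L2 to L1
  L5←L0: walk · to L0
  L5←L3: walk L3→L2→L1 to L0
  DF(L0)=∅
  DF(L1)={L5}
  DF(L2)={L2,L4,L5}
  DF(L3)={L2,L5}
  DF(L4)=∅
  DF(L5)=∅

φ for i: defs {L1,L2}
  DF⁺ = {L2,L4,L5}

Answer: ["L2", "L4", "L5"]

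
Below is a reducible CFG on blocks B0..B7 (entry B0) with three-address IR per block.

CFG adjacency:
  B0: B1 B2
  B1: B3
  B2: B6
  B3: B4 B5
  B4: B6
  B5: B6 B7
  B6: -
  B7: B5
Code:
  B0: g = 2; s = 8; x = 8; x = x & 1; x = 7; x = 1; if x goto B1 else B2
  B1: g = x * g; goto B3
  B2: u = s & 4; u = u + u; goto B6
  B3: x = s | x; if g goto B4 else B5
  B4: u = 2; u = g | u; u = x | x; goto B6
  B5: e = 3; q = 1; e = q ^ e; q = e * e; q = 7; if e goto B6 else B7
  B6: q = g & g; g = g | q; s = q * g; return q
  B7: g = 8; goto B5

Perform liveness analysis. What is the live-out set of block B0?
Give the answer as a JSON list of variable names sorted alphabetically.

Answer: ["g", "s", "x"]

Analysis:
Block summaries:
  B0: def={g,s,x} ue=∅
  B1: def={g} ue={g,x}
  B2: def={u} ue={s}
  B3: def={x} ue={g,s,x}
  B4: def={u} ue={g,x}
  B5: def={e,q} ue=∅
  B6: def={g,q,s} ue={g}
  B7: def={g} ue=∅

Liveness:
  B0: in=∅ out={g,s,x}
  B1: in={g,s,x} out={g,s,x}
  B2: in={g,s} out={g}
  B3: in={g,s,x} out={g,x}
  B4: in={g,x} out={g}
  B5: in={g} out={g}
  B6: in={g} out=∅
  B7: in=∅ out={g}

live-out(B0) = ["g", "s", "x"]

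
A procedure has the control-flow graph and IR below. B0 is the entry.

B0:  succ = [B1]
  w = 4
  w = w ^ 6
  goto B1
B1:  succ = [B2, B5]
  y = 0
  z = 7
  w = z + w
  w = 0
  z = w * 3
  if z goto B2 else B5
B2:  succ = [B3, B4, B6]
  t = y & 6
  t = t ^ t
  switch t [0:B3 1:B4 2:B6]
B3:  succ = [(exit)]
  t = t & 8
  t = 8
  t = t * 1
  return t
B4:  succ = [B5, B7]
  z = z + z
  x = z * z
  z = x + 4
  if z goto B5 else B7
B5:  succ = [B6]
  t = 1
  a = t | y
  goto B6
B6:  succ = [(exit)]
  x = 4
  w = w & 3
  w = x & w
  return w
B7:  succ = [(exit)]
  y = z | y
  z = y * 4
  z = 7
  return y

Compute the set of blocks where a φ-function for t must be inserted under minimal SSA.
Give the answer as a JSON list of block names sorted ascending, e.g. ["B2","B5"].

idom tree: B1←B0 B2←B1 B3←B2 B4←B2 B5←B1 B6←B1 B7←B4
Join-block Dom:
  B5: preds {B1,B4}: {B0,B1} ∩ {B0,B1,B2,B4} = {B0,B1}; idom=B1
  B6: preds {B2,B5}: {B0,B1,B2} ∩ {B0,B1,B5} = {B0,B1}; idom=B1

Frontier:
  join B5 pred B1: · stop@B1
  join B5 pred B4: B4→B2 stop@B1
  join B6 pred B2: B2 stop@B1
  join B6 pred B5: B5 stop@B1
  B0 → ∅
  B1 → ∅
  B2 → {B5,B6}
  B3 → ∅
  B4 → {B5}
  B5 → {B6}
  B6 → ∅
  B7 → ∅

φ for t: defs {B2,B3,B5}
  DF⁺ = {B5,B6}

Answer: ["B5", "B6"]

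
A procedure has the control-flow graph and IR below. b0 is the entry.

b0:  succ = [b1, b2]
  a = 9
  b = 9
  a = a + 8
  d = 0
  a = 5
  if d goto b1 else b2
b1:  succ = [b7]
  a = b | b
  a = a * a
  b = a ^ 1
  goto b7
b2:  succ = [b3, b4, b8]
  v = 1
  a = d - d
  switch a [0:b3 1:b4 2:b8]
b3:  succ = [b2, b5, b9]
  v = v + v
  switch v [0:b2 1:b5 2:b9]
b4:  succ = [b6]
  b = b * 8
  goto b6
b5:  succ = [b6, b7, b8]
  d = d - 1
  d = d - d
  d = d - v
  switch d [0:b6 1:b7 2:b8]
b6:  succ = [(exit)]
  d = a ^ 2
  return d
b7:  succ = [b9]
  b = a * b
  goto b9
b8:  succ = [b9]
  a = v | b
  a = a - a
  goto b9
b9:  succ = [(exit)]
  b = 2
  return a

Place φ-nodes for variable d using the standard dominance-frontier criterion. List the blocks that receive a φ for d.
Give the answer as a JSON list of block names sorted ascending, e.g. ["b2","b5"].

Answer: ["b6", "b7", "b8", "b9"]

Analysis:
idom tree: b1←b0 b2←b0 b3←b2 b4←b2 b5←b3 b6←b2 b7←b0 b8←b2 b9←b0
Dom at joins:
  b2: preds {b0,b3}: {b0} ∩ {b0,b2,b3} = {b0}; idom=b0
  b6: preds {b4,b5}: {b0,b2,b4} ∩ {b0,b2,b3,b5} = {b0,b2}; idom=b2
  b7: preds {b1,b5}: {b0,b1} ∩ {b0,b2,b3,b5} = {b0}; idom=b0
  b8: preds {b2,b5}: {b0,b2} ∩ {b0,b2,b3,b5} = {b0,b2}; idom=b2
  b9: preds {b3,b7,b8}: {b0,b2,b3} ∩ {b0,b7} ∩ {b0,b2,b8} = {b0}; idom=b0

DF derivation:
  b2←b0: walk · to b0
  b2←b3: walk b3→b2 to b0
  b6←b4: walk b4 to b2
  b6←b5: walk b5→b3 to b2
  b7←b1: walk b1 to b0
  b7←b5: walk b5→b3→b2 to b0
  b8←b2: walk · to b2
  b8←b5: walk b5→b3 to b2
  b9←b3: walk b3→b2 to b0
  b9←b7: walk b7 to b0
  b9←b8: walk b8→b2 to b0
  DF(b0)=∅
  DF(b1)={b7}
  DF(b2)={b2,b7,b9}
  DF(b3)={b2,b6,b7,b8,b9}
  DF(b4)={b6}
  DF(b5)={b6,b7,b8}
  DF(b6)=∅
  DF(b7)={b9}
  DF(b8)={b9}
  DF(b9)=∅

φ for d: defs {b0,b5,b6}
  DF⁺ = {b6,b7,b8,b9}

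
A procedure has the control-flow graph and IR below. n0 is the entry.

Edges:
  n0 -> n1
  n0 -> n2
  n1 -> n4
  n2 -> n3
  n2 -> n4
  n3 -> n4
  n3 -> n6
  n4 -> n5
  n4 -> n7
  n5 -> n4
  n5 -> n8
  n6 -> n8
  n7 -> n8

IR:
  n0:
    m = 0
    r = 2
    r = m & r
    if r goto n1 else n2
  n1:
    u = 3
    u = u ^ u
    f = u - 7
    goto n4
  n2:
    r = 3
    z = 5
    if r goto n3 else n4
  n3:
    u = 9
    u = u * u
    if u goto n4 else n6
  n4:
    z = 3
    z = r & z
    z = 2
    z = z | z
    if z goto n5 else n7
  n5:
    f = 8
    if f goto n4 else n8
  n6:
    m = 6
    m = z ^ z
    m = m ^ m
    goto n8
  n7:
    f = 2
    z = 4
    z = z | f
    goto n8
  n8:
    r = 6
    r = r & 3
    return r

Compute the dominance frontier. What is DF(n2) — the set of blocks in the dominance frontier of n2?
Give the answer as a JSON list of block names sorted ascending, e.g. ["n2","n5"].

Answer: ["n4", "n8"]

Working:
idom tree: n1←n0 n2←n0 n3←n2 n4←n0 n5←n4 n6←n3 n7←n4 n8←n0
Dom at joins:
  n4: preds {n1,n2,n3,n5}: {n0,n1} ∩ {n0,n2} ∩ {n0,n2,n3} ∩ {n0,n4,n5} = {n0}; idom=n0
  n8: preds {n5,n6,n7}: {n0,n4,n5} ∩ {n0,n2,n3,n6} ∩ {n0,n4,n7} = {n0}; idom=n0

DF derivation:
  join n4 pred n1: n1 stop@n0
  join n4 pred n2: n2 stop@n0
  join n4 pred n3: n3→n2 stop@n0
  join n4 pred n5: n5→n4 stop@n0
  join n8 pred n5: n5→n4 stop@n0
  join n8 pred n6: n6→n3→n2 stop@n0
  join n8 pred n7: n7→n4 stop@n0
  n0 → ∅
  n1 → {n4}
  n2 → {n4,n8}
  n3 → {n4,n8}
  n4 → {n4,n8}
  n5 → {n4,n8}
  n6 → {n8}
  n7 → {n8}
  n8 → ∅

DF(n2) = ["n4", "n8"]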